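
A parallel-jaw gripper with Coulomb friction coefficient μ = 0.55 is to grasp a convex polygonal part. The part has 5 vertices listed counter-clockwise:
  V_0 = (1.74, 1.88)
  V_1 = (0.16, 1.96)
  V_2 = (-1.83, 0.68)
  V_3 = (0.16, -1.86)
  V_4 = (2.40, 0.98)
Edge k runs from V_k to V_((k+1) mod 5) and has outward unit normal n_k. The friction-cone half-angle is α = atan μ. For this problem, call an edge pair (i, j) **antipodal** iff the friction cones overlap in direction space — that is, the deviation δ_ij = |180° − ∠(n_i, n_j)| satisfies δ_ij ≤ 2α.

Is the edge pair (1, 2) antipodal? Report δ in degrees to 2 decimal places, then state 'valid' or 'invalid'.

α = atan 0.55 = 28.81°;  2α = 57.62°
edge 1: e_1 = (-1.99, -1.28);  n_1 = (-0.5410, +0.8410)
edge 2: e_2 = (+1.99, -2.54);  n_2 = (-0.7872, -0.6167)
∠(n_1, n_2) = 95.33°
δ = |180° − 95.33°| = 84.67°
84.67° > 2α = 57.62°  →  invalid

δ = 84.67°, invalid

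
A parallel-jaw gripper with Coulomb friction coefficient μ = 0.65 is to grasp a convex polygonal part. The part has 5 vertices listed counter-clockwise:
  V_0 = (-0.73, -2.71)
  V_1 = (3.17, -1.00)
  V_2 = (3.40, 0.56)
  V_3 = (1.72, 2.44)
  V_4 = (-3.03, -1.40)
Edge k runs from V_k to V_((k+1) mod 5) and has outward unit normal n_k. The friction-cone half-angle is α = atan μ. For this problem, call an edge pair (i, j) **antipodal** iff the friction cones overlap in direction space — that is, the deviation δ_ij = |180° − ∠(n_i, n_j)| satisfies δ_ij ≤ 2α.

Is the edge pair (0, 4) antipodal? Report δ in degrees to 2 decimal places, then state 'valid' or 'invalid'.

α = atan 0.65 = 33.02°;  2α = 66.05°
edge 0: e_0 = (+3.90, +1.71);  n_0 = (+0.4016, -0.9158)
edge 4: e_4 = (+2.30, -1.31);  n_4 = (-0.4949, -0.8689)
∠(n_0, n_4) = 53.34°
δ = |180° − 53.34°| = 126.66°
126.66° > 2α = 66.05°  →  invalid

δ = 126.66°, invalid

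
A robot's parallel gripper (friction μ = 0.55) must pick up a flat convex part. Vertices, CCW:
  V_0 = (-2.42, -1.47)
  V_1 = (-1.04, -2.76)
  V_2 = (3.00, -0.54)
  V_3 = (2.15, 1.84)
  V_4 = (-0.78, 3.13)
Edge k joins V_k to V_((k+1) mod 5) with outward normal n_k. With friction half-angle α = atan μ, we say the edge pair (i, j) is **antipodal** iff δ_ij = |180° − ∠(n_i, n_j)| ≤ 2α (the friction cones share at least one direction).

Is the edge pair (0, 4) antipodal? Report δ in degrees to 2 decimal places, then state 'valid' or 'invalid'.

δ = 113.45°, invalid

α = atan 0.55 = 28.81°;  2α = 57.62°
edge 0: e_0 = (+1.38, -1.29);  n_0 = (-0.6829, -0.7305)
edge 4: e_4 = (-1.64, -4.60);  n_4 = (-0.9419, +0.3358)
∠(n_0, n_4) = 66.55°
δ = |180° − 66.55°| = 113.45°
113.45° > 2α = 57.62°  →  invalid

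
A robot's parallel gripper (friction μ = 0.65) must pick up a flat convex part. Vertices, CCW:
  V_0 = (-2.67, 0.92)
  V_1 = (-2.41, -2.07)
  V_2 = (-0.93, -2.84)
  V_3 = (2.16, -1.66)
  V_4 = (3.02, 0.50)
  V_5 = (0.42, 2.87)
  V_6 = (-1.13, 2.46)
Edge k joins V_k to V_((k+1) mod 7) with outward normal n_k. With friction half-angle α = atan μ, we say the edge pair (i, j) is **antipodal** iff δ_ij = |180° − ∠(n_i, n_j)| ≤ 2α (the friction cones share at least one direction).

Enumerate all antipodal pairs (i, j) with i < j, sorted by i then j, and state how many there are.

count = 9; pairs: (0,3), (0,4), (1,4), (1,5), (2,4), (2,5), (2,6), (3,5), (3,6)

α = atan 0.65 = 33.02°;  2α = 66.05°
n_0 = (-0.9962, -0.0866)
n_1 = (-0.4615, -0.8871)
n_2 = (+0.3567, -0.9342)
n_3 = (+0.9291, -0.3699)
n_4 = (+0.6737, +0.7390)
n_5 = (-0.2557, +0.9668)
n_6 = (-0.7071, +0.7071)
  (0,1): δ = 122.46°  ·
  (0,2): δ = 74.07°  ·
  (0,3): δ = 26.68°  ✓
  (0,4): δ = 42.68°  ✓
  (0,5): δ = 99.85°  ·
  (0,6): δ = 130.03°  ·
  (1,2): δ = 131.61°  ·
  (1,3): δ = 84.22°  ·
  (1,4): δ = 14.86°  ✓
  (1,5): δ = 42.30°  ✓
  (1,6): δ = 72.49°  ·
  (2,3): δ = 132.61°  ·
  (2,4): δ = 63.25°  ✓
  (2,5): δ = 6.08°  ✓
  (2,6): δ = 24.10°  ✓
  (3,4): δ = 110.64°  ·
  (3,5): δ = 53.47°  ✓
  (3,6): δ = 23.29°  ✓
  (4,5): δ = 122.83°  ·
  (4,6): δ = 92.65°  ·
  (5,6): δ = 149.82°  ·
antipodal pairs: 9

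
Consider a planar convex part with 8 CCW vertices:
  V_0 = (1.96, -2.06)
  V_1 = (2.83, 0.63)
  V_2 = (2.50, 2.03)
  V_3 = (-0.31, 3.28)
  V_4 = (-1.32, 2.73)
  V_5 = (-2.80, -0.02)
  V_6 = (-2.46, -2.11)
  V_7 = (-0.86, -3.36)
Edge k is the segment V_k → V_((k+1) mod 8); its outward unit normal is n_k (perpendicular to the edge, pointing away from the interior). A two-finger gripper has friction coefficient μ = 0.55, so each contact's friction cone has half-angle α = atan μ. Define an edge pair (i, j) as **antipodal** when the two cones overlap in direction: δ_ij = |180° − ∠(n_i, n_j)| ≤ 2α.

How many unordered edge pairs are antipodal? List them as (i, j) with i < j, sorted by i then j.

count = 11; pairs: (0,3), (0,4), (0,5), (1,4), (1,5), (1,6), (2,5), (2,6), (2,7), (3,7), (4,7)

α = atan 0.55 = 28.81°;  2α = 57.62°
n_0 = (+0.9515, -0.3077)
n_1 = (+0.9733, +0.2294)
n_2 = (+0.4064, +0.9137)
n_3 = (-0.4782, +0.8782)
n_4 = (-0.8806, +0.4739)
n_5 = (-0.9870, -0.1606)
n_6 = (-0.6156, -0.7880)
n_7 = (+0.4186, -0.9081)
  (0,1): δ = 148.81°  ·
  (0,2): δ = 96.06°  ·
  (0,3): δ = 43.51°  ✓
  (0,4): δ = 10.37°  ✓
  (0,5): δ = 27.16°  ✓
  (0,6): δ = 69.92°  ·
  (0,7): δ = 132.67°  ·
  (1,2): δ = 127.24°  ·
  (1,3): δ = 74.69°  ·
  (1,4): δ = 41.55°  ✓
  (1,5): δ = 4.02°  ✓
  (1,6): δ = 38.74°  ✓
  (1,7): δ = 101.49°  ·
  (2,3): δ = 127.45°  ·
  (2,4): δ = 94.31°  ·
  (2,5): δ = 56.78°  ✓
  (2,6): δ = 14.02°  ✓
  (2,7): δ = 48.73°  ✓
  (3,4): δ = 146.86°  ·
  (3,5): δ = 109.33°  ·
  (3,6): δ = 66.57°  ·
  (3,7): δ = 3.82°  ✓
  (4,5): δ = 142.47°  ·
  (4,6): δ = 99.71°  ·
  (4,7): δ = 36.96°  ✓
  (5,6): δ = 137.24°  ·
  (5,7): δ = 74.49°  ·
  (6,7): δ = 117.25°  ·
antipodal pairs: 11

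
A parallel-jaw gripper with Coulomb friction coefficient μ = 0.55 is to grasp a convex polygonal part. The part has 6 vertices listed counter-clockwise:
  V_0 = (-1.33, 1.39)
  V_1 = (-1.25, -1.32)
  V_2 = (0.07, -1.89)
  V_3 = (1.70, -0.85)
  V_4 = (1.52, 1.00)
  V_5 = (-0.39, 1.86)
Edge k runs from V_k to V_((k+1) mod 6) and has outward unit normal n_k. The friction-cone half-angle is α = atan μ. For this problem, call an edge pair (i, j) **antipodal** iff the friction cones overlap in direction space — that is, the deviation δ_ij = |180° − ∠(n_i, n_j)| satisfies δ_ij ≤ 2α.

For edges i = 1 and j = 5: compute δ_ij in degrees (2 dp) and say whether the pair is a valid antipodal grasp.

α = atan 0.55 = 28.81°;  2α = 57.62°
edge 1: e_1 = (+1.32, -0.57);  n_1 = (-0.3964, -0.9181)
edge 5: e_5 = (-0.94, -0.47);  n_5 = (-0.4472, +0.8944)
∠(n_1, n_5) = 130.08°
δ = |180° − 130.08°| = 49.92°
49.92° ≤ 2α = 57.62°  →  valid

δ = 49.92°, valid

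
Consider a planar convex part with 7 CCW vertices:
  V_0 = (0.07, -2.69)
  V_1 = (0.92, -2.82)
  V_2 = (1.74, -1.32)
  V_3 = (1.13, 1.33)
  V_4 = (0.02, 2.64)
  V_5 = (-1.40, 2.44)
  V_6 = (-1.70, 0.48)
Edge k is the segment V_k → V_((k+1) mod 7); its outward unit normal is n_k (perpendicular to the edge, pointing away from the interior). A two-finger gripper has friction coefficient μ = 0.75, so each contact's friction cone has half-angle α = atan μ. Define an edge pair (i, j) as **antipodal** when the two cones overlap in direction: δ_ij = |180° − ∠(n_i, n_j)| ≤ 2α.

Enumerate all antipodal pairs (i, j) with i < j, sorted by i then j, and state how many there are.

count = 11; pairs: (0,2), (0,3), (0,4), (1,4), (1,5), (1,6), (2,5), (2,6), (3,5), (3,6), (4,6)

α = atan 0.75 = 36.87°;  2α = 73.74°
n_0 = (-0.1512, -0.9885)
n_1 = (+0.8774, -0.4797)
n_2 = (+0.9745, +0.2243)
n_3 = (+0.7629, +0.6465)
n_4 = (-0.1395, +0.9902)
n_5 = (-0.9885, +0.1513)
n_6 = (-0.8731, -0.4875)
  (0,1): δ = 109.97°  ·
  (0,2): δ = 68.34°  ✓
  (0,3): δ = 41.03°  ✓
  (0,4): δ = 16.71°  ✓
  (0,5): δ = 89.99°  ·
  (0,6): δ = 127.87°  ·
  (1,2): δ = 138.37°  ·
  (1,3): δ = 111.06°  ·
  (1,4): δ = 53.32°  ✓
  (1,5): δ = 19.96°  ✓
  (1,6): δ = 57.84°  ✓
  (2,3): δ = 152.69°  ·
  (2,4): δ = 94.95°  ·
  (2,5): δ = 21.67°  ✓
  (2,6): δ = 16.21°  ✓
  (3,4): δ = 122.26°  ·
  (3,5): δ = 48.98°  ✓
  (3,6): δ = 11.10°  ✓
  (4,5): δ = 106.72°  ·
  (4,6): δ = 68.84°  ✓
  (5,6): δ = 142.12°  ·
antipodal pairs: 11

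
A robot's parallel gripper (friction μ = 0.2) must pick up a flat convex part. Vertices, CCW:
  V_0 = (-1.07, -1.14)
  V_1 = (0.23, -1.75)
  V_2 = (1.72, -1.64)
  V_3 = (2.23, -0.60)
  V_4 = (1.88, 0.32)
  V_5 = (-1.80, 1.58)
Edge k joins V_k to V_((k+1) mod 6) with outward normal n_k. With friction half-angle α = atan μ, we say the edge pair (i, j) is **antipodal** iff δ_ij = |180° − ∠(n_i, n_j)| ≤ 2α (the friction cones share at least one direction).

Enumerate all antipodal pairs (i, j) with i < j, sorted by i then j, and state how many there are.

α = atan 0.2 = 11.31°;  2α = 22.62°
n_0 = (-0.4248, -0.9053)
n_1 = (+0.0736, -0.9973)
n_2 = (+0.8979, -0.4403)
n_3 = (+0.9346, +0.3556)
n_4 = (+0.3239, +0.9461)
n_5 = (-0.9658, -0.2592)
  (0,1): δ = 150.64°  ·
  (0,2): δ = 90.99°  ·
  (0,3): δ = 44.03°  ·
  (0,4): δ = 6.24°  ✓
  (0,5): δ = 130.16°  ·
  (1,2): δ = 120.34°  ·
  (1,3): δ = 73.39°  ·
  (1,4): δ = 23.12°  ·
  (1,5): δ = 100.80°  ·
  (2,3): δ = 133.05°  ·
  (2,4): δ = 82.78°  ·
  (2,5): δ = 41.15°  ·
  (3,4): δ = 129.73°  ·
  (3,5): δ = 5.81°  ✓
  (4,5): δ = 56.08°  ·
antipodal pairs: 2

count = 2; pairs: (0,4), (3,5)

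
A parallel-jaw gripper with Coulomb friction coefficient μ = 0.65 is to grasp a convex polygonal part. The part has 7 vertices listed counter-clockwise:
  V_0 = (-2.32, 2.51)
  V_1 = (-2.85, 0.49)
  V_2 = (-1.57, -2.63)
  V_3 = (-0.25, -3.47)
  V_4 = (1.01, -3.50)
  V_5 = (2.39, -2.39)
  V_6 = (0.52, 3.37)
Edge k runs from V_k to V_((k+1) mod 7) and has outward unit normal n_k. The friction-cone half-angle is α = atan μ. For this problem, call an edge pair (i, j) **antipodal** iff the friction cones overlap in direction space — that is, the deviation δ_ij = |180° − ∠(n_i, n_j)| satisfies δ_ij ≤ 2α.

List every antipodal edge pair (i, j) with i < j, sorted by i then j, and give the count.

α = atan 0.65 = 33.02°;  2α = 66.05°
n_0 = (-0.9673, +0.2538)
n_1 = (-0.9252, -0.3796)
n_2 = (-0.5369, -0.8437)
n_3 = (-0.0238, -0.9997)
n_4 = (+0.6268, -0.7792)
n_5 = (+0.9511, +0.3088)
n_6 = (-0.2898, +0.9571)
  (0,1): δ = 142.99°  ·
  (0,2): δ = 107.77°  ·
  (0,3): δ = 76.66°  ·
  (0,4): δ = 36.49°  ✓
  (0,5): δ = 32.69°  ✓
  (0,6): δ = 121.55°  ·
  (1,2): δ = 144.78°  ·
  (1,3): δ = 113.67°  ·
  (1,4): δ = 73.49°  ·
  (1,5): δ = 4.32°  ✓
  (1,6): δ = 84.54°  ·
  (2,3): δ = 148.89°  ·
  (2,4): δ = 108.72°  ·
  (2,5): δ = 39.54°  ✓
  (2,6): δ = 49.32°  ✓
  (3,4): δ = 139.82°  ·
  (3,5): δ = 70.65°  ·
  (3,6): δ = 18.21°  ✓
  (4,5): δ = 110.83°  ·
  (4,6): δ = 21.96°  ✓
  (5,6): δ = 91.14°  ·
antipodal pairs: 7

count = 7; pairs: (0,4), (0,5), (1,5), (2,5), (2,6), (3,6), (4,6)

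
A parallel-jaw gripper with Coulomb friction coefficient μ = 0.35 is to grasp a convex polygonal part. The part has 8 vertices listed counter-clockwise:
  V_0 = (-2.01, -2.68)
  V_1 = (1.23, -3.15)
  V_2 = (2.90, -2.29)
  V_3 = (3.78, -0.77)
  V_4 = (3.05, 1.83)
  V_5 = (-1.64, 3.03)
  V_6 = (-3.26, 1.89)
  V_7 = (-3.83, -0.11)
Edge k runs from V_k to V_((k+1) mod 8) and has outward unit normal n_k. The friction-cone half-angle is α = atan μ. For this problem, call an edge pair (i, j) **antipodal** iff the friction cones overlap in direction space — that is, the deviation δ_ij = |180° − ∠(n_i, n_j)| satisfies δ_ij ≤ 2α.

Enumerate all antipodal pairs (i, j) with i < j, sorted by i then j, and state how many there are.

α = atan 0.35 = 19.29°;  2α = 38.58°
n_0 = (-0.1436, -0.9896)
n_1 = (+0.4578, -0.8890)
n_2 = (+0.8654, -0.5010)
n_3 = (+0.9628, +0.2703)
n_4 = (+0.2479, +0.9688)
n_5 = (-0.5755, +0.8178)
n_6 = (-0.9617, +0.2741)
n_7 = (-0.8161, -0.5779)
  (0,1): δ = 144.50°  ·
  (0,2): δ = 111.81°  ·
  (0,3): δ = 66.06°  ·
  (0,4): δ = 6.10°  ✓
  (0,5): δ = 43.39°  ·
  (0,6): δ = 82.35°  ·
  (0,7): δ = 133.56°  ·
  (1,2): δ = 147.32°  ·
  (1,3): δ = 101.56°  ·
  (1,4): δ = 41.60°  ·
  (1,5): δ = 7.89°  ✓
  (1,6): δ = 46.85°  ·
  (1,7): δ = 98.06°  ·
  (2,3): δ = 134.25°  ·
  (2,4): δ = 74.28°  ·
  (2,5): δ = 24.80°  ✓
  (2,6): δ = 14.16°  ✓
  (2,7): δ = 65.37°  ·
  (3,4): δ = 120.04°  ·
  (3,5): δ = 70.55°  ·
  (3,6): δ = 31.59°  ✓
  (3,7): δ = 19.62°  ✓
  (4,5): δ = 130.51°  ·
  (4,6): δ = 91.56°  ·
  (4,7): δ = 40.34°  ·
  (5,6): δ = 141.04°  ·
  (5,7): δ = 89.83°  ·
  (6,7): δ = 128.79°  ·
antipodal pairs: 6

count = 6; pairs: (0,4), (1,5), (2,5), (2,6), (3,6), (3,7)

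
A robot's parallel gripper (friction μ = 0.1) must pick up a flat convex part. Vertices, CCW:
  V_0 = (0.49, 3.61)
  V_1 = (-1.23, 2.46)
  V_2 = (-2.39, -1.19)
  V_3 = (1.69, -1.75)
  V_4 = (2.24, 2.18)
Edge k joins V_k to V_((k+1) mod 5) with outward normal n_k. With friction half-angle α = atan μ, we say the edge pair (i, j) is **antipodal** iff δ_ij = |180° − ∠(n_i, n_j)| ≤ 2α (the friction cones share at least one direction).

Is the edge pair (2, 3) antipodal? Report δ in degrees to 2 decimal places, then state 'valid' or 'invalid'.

α = atan 0.1 = 5.71°;  2α = 11.42°
edge 2: e_2 = (+4.08, -0.56);  n_2 = (-0.1360, -0.9907)
edge 3: e_3 = (+0.55, +3.93);  n_3 = (+0.9903, -0.1386)
∠(n_2, n_3) = 89.85°
δ = |180° − 89.85°| = 90.15°
90.15° > 2α = 11.42°  →  invalid

δ = 90.15°, invalid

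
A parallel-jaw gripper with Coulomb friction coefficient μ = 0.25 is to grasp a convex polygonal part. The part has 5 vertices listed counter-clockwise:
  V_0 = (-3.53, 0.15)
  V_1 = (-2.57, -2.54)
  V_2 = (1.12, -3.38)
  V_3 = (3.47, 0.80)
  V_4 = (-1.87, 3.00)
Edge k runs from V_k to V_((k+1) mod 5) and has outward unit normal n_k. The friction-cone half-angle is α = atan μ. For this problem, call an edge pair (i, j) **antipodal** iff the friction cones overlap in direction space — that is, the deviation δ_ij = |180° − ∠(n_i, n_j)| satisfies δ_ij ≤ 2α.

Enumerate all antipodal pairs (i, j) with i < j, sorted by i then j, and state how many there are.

α = atan 0.25 = 14.04°;  2α = 28.07°
n_0 = (-0.9418, -0.3361)
n_1 = (-0.2220, -0.9751)
n_2 = (+0.8717, -0.4901)
n_3 = (+0.3809, +0.9246)
n_4 = (-0.8641, +0.5033)
  (0,1): δ = 122.46°  ·
  (0,2): δ = 48.99°  ·
  (0,3): δ = 47.97°  ·
  (0,4): δ = 130.14°  ·
  (1,2): δ = 106.52°  ·
  (1,3): δ = 9.57°  ✓
  (1,4): δ = 72.61°  ·
  (2,3): δ = 83.05°  ·
  (2,4): δ = 0.87°  ✓
  (3,4): δ = 97.83°  ·
antipodal pairs: 2

count = 2; pairs: (1,3), (2,4)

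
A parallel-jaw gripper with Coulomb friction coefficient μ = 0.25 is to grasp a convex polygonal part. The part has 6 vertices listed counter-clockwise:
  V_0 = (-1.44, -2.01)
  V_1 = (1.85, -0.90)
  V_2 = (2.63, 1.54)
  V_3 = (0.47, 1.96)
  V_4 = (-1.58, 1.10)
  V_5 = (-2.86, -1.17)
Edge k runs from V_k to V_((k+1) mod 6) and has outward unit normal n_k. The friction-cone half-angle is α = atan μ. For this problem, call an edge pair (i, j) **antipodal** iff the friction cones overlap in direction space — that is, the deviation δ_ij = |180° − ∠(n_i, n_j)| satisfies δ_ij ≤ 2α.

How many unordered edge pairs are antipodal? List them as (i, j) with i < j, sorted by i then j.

count = 3; pairs: (0,3), (1,4), (2,5)

α = atan 0.25 = 14.04°;  2α = 28.07°
n_0 = (+0.3197, -0.9475)
n_1 = (+0.9525, -0.3045)
n_2 = (+0.1909, +0.9816)
n_3 = (-0.3869, +0.9221)
n_4 = (-0.8711, +0.4912)
n_5 = (-0.5091, -0.8607)
  (0,1): δ = 126.37°  ·
  (0,2): δ = 29.65°  ·
  (0,3): δ = 4.11°  ✓
  (0,4): δ = 41.94°  ·
  (0,5): δ = 130.75°  ·
  (1,2): δ = 83.28°  ·
  (1,3): δ = 49.51°  ·
  (1,4): δ = 11.69°  ✓
  (1,5): δ = 77.12°  ·
  (2,3): δ = 146.24°  ·
  (2,4): δ = 108.41°  ·
  (2,5): δ = 19.60°  ✓
  (3,4): δ = 142.18°  ·
  (3,5): δ = 53.37°  ·
  (4,5): δ = 91.19°  ·
antipodal pairs: 3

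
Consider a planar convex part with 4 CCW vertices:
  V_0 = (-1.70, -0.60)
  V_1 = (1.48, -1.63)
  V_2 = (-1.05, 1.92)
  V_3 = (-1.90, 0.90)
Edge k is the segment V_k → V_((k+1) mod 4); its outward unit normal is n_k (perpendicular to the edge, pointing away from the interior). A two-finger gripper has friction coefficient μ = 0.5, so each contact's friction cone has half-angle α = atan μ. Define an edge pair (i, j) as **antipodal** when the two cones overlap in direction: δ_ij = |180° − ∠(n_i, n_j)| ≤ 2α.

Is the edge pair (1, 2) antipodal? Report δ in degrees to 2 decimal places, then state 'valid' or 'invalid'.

α = atan 0.5 = 26.57°;  2α = 53.13°
edge 1: e_1 = (-2.53, +3.55);  n_1 = (+0.8144, +0.5804)
edge 2: e_2 = (-0.85, -1.02);  n_2 = (-0.7682, +0.6402)
∠(n_1, n_2) = 104.72°
δ = |180° − 104.72°| = 75.28°
75.28° > 2α = 53.13°  →  invalid

δ = 75.28°, invalid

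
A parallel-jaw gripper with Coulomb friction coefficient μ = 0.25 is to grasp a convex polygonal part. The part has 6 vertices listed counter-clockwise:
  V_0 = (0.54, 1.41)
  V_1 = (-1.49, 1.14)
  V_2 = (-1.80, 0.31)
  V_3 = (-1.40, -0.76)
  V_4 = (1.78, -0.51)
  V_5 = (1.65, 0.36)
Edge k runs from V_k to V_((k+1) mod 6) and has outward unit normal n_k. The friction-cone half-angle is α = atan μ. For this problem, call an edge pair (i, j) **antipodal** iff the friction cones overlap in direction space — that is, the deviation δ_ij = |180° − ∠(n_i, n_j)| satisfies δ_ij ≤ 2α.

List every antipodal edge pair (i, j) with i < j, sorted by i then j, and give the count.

count = 3; pairs: (0,3), (2,4), (2,5)

α = atan 0.25 = 14.04°;  2α = 28.07°
n_0 = (-0.1318, +0.9913)
n_1 = (-0.9368, +0.3499)
n_2 = (-0.9367, -0.3502)
n_3 = (+0.0784, -0.9969)
n_4 = (+0.9890, +0.1478)
n_5 = (+0.6872, +0.7265)
  (0,1): δ = 118.06°  ·
  (0,2): δ = 77.08°  ·
  (0,3): δ = 3.08°  ✓
  (0,4): δ = 90.92°  ·
  (0,5): δ = 129.01°  ·
  (1,2): δ = 139.02°  ·
  (1,3): δ = 65.02°  ·
  (1,4): δ = 28.98°  ·
  (1,5): δ = 67.07°  ·
  (2,3): δ = 106.00°  ·
  (2,4): δ = 12.00°  ✓
  (2,5): δ = 26.09°  ✓
  (3,4): δ = 86.00°  ·
  (3,5): δ = 47.90°  ·
  (4,5): δ = 141.91°  ·
antipodal pairs: 3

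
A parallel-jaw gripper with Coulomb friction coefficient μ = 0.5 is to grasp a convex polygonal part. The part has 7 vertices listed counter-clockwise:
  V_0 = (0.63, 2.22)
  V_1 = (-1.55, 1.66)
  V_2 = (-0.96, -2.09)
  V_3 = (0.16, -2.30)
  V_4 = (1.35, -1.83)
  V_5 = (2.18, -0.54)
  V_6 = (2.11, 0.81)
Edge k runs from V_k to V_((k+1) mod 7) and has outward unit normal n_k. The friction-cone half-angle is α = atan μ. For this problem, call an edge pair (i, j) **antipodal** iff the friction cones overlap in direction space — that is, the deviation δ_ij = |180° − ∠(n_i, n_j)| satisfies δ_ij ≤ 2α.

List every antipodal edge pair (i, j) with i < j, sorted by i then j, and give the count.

count = 7; pairs: (0,2), (0,3), (0,4), (1,4), (1,5), (1,6), (2,6)

α = atan 0.5 = 26.57°;  2α = 53.13°
n_0 = (-0.2488, +0.9686)
n_1 = (-0.9878, -0.1554)
n_2 = (-0.1843, -0.9829)
n_3 = (+0.3673, -0.9301)
n_4 = (+0.8410, -0.5411)
n_5 = (+0.9987, +0.0518)
n_6 = (+0.6898, +0.7240)
  (0,1): δ = 95.47°  ·
  (0,2): δ = 25.03°  ✓
  (0,3): δ = 7.15°  ✓
  (0,4): δ = 42.84°  ✓
  (0,5): δ = 78.56°  ·
  (0,6): δ = 121.98°  ·
  (1,2): δ = 109.56°  ·
  (1,3): δ = 77.39°  ·
  (1,4): δ = 41.70°  ✓
  (1,5): δ = 5.97°  ✓
  (1,6): δ = 37.45°  ✓
  (2,3): δ = 147.83°  ·
  (2,4): δ = 112.14°  ·
  (2,5): δ = 76.41°  ·
  (2,6): δ = 32.99°  ✓
  (3,4): δ = 144.31°  ·
  (3,5): δ = 108.58°  ·
  (3,6): δ = 65.16°  ·
  (4,5): δ = 144.27°  ·
  (4,6): δ = 100.85°  ·
  (5,6): δ = 136.58°  ·
antipodal pairs: 7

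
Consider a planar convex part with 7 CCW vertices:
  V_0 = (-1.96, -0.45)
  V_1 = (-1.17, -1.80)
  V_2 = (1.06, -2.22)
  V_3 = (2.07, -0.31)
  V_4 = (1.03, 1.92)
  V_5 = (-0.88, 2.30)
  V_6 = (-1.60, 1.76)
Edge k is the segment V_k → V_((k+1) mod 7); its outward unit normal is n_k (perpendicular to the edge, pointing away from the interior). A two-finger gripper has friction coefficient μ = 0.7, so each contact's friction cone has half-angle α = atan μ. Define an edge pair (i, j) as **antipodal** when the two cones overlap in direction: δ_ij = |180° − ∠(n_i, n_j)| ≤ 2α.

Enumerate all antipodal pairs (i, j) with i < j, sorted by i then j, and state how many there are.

count = 9; pairs: (0,2), (0,3), (0,4), (1,3), (1,4), (1,5), (2,5), (2,6), (3,6)

α = atan 0.7 = 34.99°;  2α = 69.98°
n_0 = (-0.8631, -0.5051)
n_1 = (-0.1851, -0.9827)
n_2 = (+0.8840, -0.4675)
n_3 = (+0.9063, +0.4227)
n_4 = (+0.1951, +0.9808)
n_5 = (-0.6000, +0.8000)
n_6 = (-0.9870, +0.1608)
  (0,1): δ = 131.00°  ·
  (0,2): δ = 58.21°  ✓
  (0,3): δ = 5.33°  ✓
  (0,4): δ = 48.41°  ✓
  (0,5): δ = 96.53°  ·
  (0,6): δ = 140.41°  ·
  (1,2): δ = 107.20°  ·
  (1,3): δ = 54.33°  ✓
  (1,4): δ = 0.59°  ✓
  (1,5): δ = 47.54°  ✓
  (1,6): δ = 91.41°  ·
  (2,3): δ = 127.13°  ·
  (2,4): δ = 73.38°  ·
  (2,5): δ = 25.26°  ✓
  (2,6): δ = 18.62°  ✓
  (3,4): δ = 126.26°  ·
  (3,5): δ = 78.13°  ·
  (3,6): δ = 34.25°  ✓
  (4,5): δ = 131.88°  ·
  (4,6): δ = 88.00°  ·
  (5,6): δ = 136.12°  ·
antipodal pairs: 9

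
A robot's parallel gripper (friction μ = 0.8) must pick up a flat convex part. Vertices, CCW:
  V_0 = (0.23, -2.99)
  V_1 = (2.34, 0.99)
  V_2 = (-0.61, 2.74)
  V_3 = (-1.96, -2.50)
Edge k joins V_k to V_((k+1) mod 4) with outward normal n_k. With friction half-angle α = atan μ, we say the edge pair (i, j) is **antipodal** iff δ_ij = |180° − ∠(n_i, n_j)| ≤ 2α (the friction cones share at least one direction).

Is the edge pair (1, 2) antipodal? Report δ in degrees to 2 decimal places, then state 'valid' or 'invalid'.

δ = 73.77°, valid

α = atan 0.8 = 38.66°;  2α = 77.32°
edge 1: e_1 = (-2.95, +1.75);  n_1 = (+0.5102, +0.8601)
edge 2: e_2 = (-1.35, -5.24);  n_2 = (-0.9684, +0.2495)
∠(n_1, n_2) = 106.23°
δ = |180° − 106.23°| = 73.77°
73.77° ≤ 2α = 77.32°  →  valid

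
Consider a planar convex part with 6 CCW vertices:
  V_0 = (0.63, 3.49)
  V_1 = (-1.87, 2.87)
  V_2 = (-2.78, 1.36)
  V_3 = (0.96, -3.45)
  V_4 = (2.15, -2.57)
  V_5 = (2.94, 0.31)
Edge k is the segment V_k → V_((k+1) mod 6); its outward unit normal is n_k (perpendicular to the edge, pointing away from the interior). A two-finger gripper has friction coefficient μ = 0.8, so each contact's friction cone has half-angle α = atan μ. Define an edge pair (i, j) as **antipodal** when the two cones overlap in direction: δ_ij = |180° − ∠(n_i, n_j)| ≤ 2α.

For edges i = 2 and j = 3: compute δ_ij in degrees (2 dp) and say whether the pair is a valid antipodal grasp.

α = atan 0.8 = 38.66°;  2α = 77.32°
edge 2: e_2 = (+3.74, -4.81);  n_2 = (-0.7894, -0.6138)
edge 3: e_3 = (+1.19, +0.88);  n_3 = (+0.5946, -0.8040)
∠(n_2, n_3) = 88.62°
δ = |180° − 88.62°| = 91.38°
91.38° > 2α = 77.32°  →  invalid

δ = 91.38°, invalid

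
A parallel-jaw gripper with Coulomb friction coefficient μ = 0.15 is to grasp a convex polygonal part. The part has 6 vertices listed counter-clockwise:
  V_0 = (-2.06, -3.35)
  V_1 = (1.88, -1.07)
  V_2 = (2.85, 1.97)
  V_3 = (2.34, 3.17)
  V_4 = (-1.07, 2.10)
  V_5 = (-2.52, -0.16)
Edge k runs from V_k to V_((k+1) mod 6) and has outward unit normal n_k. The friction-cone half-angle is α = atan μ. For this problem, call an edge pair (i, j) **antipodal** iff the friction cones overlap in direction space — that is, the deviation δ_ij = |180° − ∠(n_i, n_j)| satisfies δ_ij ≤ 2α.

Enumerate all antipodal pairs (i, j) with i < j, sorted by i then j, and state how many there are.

count = 3; pairs: (0,3), (1,4), (2,5)

α = atan 0.15 = 8.53°;  2α = 17.06°
n_0 = (+0.5009, -0.8655)
n_1 = (+0.9527, -0.3040)
n_2 = (+0.9203, +0.3911)
n_3 = (-0.2994, +0.9541)
n_4 = (-0.8417, +0.5400)
n_5 = (-0.9898, -0.1427)
  (0,1): δ = 137.75°  ·
  (0,2): δ = 97.03°  ·
  (0,3): δ = 12.64°  ✓
  (0,4): δ = 27.26°  ·
  (0,5): δ = 68.15°  ·
  (1,2): δ = 139.28°  ·
  (1,3): δ = 54.88°  ·
  (1,4): δ = 14.99°  ✓
  (1,5): δ = 25.90°  ·
  (2,3): δ = 95.60°  ·
  (2,4): δ = 55.71°  ·
  (2,5): δ = 14.82°  ✓
  (3,4): δ = 140.10°  ·
  (3,5): δ = 99.22°  ·
  (4,5): δ = 139.11°  ·
antipodal pairs: 3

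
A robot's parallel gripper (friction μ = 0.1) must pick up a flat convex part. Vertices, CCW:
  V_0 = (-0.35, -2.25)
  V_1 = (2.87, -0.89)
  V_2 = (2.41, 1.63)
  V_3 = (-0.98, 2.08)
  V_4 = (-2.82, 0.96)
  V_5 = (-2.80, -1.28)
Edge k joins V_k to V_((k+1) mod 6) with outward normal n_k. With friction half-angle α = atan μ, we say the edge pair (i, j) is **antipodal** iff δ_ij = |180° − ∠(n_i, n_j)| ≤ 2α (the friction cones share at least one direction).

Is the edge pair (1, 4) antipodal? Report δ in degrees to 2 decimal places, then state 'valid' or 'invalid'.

α = atan 0.1 = 5.71°;  2α = 11.42°
edge 1: e_1 = (-0.46, +2.52);  n_1 = (+0.9837, +0.1796)
edge 4: e_4 = (+0.02, -2.24);  n_4 = (-1.0000, -0.0089)
∠(n_1, n_4) = 170.17°
δ = |180° − 170.17°| = 9.83°
9.83° ≤ 2α = 11.42°  →  valid

δ = 9.83°, valid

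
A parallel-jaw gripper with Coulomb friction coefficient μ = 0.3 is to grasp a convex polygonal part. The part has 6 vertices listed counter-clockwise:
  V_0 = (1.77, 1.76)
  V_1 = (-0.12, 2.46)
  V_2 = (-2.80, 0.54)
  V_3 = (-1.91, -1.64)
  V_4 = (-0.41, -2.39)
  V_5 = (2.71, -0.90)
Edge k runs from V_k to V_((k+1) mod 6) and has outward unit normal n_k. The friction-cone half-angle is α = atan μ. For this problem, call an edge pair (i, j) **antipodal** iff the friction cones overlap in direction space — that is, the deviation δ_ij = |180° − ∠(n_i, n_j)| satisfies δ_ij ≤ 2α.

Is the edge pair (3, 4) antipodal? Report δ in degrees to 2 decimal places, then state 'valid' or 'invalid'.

α = atan 0.3 = 16.70°;  2α = 33.40°
edge 3: e_3 = (+1.50, -0.75);  n_3 = (-0.4472, -0.8944)
edge 4: e_4 = (+3.12, +1.49);  n_4 = (+0.4309, -0.9024)
∠(n_3, n_4) = 52.09°
δ = |180° − 52.09°| = 127.91°
127.91° > 2α = 33.40°  →  invalid

δ = 127.91°, invalid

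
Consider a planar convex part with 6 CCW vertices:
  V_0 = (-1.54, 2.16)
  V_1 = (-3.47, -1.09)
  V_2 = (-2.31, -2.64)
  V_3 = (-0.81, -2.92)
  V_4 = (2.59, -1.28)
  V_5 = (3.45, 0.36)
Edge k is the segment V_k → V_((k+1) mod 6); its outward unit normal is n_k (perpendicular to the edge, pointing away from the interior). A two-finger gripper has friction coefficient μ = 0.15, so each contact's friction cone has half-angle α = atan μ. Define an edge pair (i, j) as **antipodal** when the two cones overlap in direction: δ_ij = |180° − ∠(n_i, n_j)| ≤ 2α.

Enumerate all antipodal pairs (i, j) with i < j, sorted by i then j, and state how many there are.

α = atan 0.15 = 8.53°;  2α = 17.06°
n_0 = (-0.8598, +0.5106)
n_1 = (-0.8006, -0.5992)
n_2 = (-0.1835, -0.9830)
n_3 = (+0.4345, -0.9007)
n_4 = (+0.8856, -0.4644)
n_5 = (+0.3393, +0.9407)
  (0,1): δ = 112.49°  ·
  (0,2): δ = 69.87°  ·
  (0,3): δ = 33.55°  ·
  (0,4): δ = 3.03°  ✓
  (0,5): δ = 100.87°  ·
  (1,2): δ = 137.38°  ·
  (1,3): δ = 101.06°  ·
  (1,4): δ = 64.48°  ·
  (1,5): δ = 33.35°  ·
  (2,3): δ = 143.68°  ·
  (2,4): δ = 107.10°  ·
  (2,5): δ = 9.26°  ✓
  (3,4): δ = 143.42°  ·
  (3,5): δ = 45.59°  ·
  (4,5): δ = 82.16°  ·
antipodal pairs: 2

count = 2; pairs: (0,4), (2,5)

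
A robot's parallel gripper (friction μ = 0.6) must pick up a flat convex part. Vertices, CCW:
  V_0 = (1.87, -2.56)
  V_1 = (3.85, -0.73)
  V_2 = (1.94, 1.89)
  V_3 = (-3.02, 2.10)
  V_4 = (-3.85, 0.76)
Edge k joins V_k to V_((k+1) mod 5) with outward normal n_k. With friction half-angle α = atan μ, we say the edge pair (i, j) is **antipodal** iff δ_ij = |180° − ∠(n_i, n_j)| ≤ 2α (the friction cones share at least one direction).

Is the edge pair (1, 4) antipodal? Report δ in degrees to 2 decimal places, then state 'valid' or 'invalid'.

δ = 23.78°, valid

α = atan 0.6 = 30.96°;  2α = 61.93°
edge 1: e_1 = (-1.91, +2.62);  n_1 = (+0.8081, +0.5891)
edge 4: e_4 = (+5.72, -3.32);  n_4 = (-0.5020, -0.8649)
∠(n_1, n_4) = 156.22°
δ = |180° − 156.22°| = 23.78°
23.78° ≤ 2α = 61.93°  →  valid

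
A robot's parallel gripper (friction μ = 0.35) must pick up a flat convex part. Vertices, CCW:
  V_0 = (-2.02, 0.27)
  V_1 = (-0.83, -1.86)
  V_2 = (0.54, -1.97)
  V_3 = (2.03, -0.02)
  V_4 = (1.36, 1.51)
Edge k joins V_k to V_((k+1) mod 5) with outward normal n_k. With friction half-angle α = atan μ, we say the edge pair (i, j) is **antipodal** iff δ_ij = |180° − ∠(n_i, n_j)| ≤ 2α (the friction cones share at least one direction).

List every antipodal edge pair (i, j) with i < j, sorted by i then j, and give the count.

α = atan 0.35 = 19.29°;  2α = 38.58°
n_0 = (-0.8730, -0.4877)
n_1 = (-0.0800, -0.9968)
n_2 = (+0.7946, -0.6071)
n_3 = (+0.9160, +0.4011)
n_4 = (-0.3444, +0.9388)
  (0,1): δ = 123.78°  ·
  (0,2): δ = 66.57°  ·
  (0,3): δ = 5.54°  ✓
  (0,4): δ = 80.95°  ·
  (1,2): δ = 122.79°  ·
  (1,3): δ = 61.76°  ·
  (1,4): δ = 24.74°  ✓
  (2,3): δ = 118.97°  ·
  (2,4): δ = 32.47°  ✓
  (3,4): δ = 93.50°  ·
antipodal pairs: 3

count = 3; pairs: (0,3), (1,4), (2,4)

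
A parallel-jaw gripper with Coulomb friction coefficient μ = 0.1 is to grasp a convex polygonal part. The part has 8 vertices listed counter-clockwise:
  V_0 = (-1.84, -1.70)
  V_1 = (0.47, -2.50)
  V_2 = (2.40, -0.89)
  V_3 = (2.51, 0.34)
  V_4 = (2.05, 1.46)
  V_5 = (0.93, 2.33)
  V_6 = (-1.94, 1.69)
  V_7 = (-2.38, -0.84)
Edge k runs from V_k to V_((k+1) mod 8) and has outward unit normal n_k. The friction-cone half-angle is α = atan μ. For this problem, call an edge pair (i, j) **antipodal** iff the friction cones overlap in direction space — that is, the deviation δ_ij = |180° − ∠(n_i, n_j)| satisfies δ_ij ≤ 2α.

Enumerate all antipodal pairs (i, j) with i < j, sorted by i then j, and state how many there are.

count = 2; pairs: (2,6), (3,7)

α = atan 0.1 = 5.71°;  2α = 11.42°
n_0 = (-0.3273, -0.9449)
n_1 = (+0.6406, -0.7679)
n_2 = (+0.9960, -0.0891)
n_3 = (+0.9250, +0.3799)
n_4 = (+0.6135, +0.7897)
n_5 = (-0.2177, +0.9760)
n_6 = (-0.9852, +0.1713)
n_7 = (-0.8469, -0.5318)
  (0,1): δ = 121.06°  ·
  (0,2): δ = 76.01°  ·
  (0,3): δ = 48.57°  ·
  (0,4): δ = 18.74°  ·
  (0,5): δ = 31.67°  ·
  (0,6): δ = 99.24°  ·
  (0,7): δ = 141.23°  ·
  (1,2): δ = 134.95°  ·
  (1,3): δ = 107.51°  ·
  (1,4): δ = 77.67°  ·
  (1,5): δ = 27.26°  ·
  (1,6): δ = 40.30°  ·
  (1,7): δ = 82.29°  ·
  (2,3): δ = 152.56°  ·
  (2,4): δ = 122.73°  ·
  (2,5): δ = 72.32°  ·
  (2,6): δ = 4.76°  ✓
  (2,7): δ = 37.24°  ·
  (3,4): δ = 150.17°  ·
  (3,5): δ = 99.76°  ·
  (3,6): δ = 32.19°  ·
  (3,7): δ = 9.80°  ✓
  (4,5): δ = 129.59°  ·
  (4,6): δ = 62.03°  ·
  (4,7): δ = 20.04°  ·
  (5,6): δ = 112.44°  ·
  (5,7): δ = 70.45°  ·
  (6,7): δ = 138.01°  ·
antipodal pairs: 2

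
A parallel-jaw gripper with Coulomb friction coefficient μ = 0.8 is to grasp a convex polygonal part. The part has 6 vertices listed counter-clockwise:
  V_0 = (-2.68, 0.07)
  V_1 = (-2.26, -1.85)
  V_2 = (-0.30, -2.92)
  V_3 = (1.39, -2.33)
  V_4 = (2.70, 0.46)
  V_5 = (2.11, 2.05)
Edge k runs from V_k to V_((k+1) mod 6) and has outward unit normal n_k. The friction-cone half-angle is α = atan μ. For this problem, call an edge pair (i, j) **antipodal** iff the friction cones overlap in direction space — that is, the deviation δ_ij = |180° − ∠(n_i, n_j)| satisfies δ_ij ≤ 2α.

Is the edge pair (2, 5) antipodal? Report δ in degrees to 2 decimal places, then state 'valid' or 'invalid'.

α = atan 0.8 = 38.66°;  2α = 77.32°
edge 2: e_2 = (+1.69, +0.59);  n_2 = (+0.3296, -0.9441)
edge 5: e_5 = (-4.79, -1.98);  n_5 = (-0.3820, +0.9242)
∠(n_2, n_5) = 176.79°
δ = |180° − 176.79°| = 3.21°
3.21° ≤ 2α = 77.32°  →  valid

δ = 3.21°, valid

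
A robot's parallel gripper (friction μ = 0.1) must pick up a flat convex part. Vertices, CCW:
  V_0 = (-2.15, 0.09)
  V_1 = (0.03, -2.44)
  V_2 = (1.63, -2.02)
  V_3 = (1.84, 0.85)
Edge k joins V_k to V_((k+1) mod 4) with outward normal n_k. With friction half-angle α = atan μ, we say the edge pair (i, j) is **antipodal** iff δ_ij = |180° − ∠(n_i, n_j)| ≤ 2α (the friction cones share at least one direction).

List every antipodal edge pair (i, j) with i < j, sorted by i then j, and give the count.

α = atan 0.1 = 5.71°;  2α = 11.42°
n_0 = (-0.7576, -0.6528)
n_1 = (+0.2539, -0.9672)
n_2 = (+0.9973, -0.0730)
n_3 = (-0.1871, +0.9823)
  (0,1): δ = 116.04°  ·
  (0,2): δ = 44.94°  ·
  (0,3): δ = 60.03°  ·
  (1,2): δ = 108.89°  ·
  (1,3): δ = 3.92°  ✓
  (2,3): δ = 75.03°  ·
antipodal pairs: 1

count = 1; pairs: (1,3)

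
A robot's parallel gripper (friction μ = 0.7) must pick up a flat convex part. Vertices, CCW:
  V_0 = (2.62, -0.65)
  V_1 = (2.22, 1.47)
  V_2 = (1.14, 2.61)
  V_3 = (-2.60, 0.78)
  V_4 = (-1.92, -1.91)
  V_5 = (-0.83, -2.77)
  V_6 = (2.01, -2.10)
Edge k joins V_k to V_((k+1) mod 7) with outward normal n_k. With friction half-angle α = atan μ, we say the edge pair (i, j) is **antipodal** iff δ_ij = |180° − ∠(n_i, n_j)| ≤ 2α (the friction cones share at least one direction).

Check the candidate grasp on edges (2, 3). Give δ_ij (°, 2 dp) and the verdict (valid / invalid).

α = atan 0.7 = 34.99°;  2α = 69.98°
edge 2: e_2 = (-3.74, -1.83);  n_2 = (-0.4395, +0.8982)
edge 3: e_3 = (+0.68, -2.69);  n_3 = (-0.9695, -0.2451)
∠(n_2, n_3) = 78.11°
δ = |180° − 78.11°| = 101.89°
101.89° > 2α = 69.98°  →  invalid

δ = 101.89°, invalid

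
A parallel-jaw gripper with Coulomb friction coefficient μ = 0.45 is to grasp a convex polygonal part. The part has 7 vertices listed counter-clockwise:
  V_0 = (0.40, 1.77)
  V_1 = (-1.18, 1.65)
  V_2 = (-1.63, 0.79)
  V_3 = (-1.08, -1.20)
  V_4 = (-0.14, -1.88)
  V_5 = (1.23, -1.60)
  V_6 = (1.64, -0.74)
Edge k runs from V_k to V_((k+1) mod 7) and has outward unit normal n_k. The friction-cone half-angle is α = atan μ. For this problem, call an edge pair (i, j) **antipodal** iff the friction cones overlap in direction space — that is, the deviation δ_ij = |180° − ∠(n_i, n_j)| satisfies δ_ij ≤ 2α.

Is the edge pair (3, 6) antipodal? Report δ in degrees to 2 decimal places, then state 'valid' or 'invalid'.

α = atan 0.45 = 24.23°;  2α = 48.46°
edge 3: e_3 = (+0.94, -0.68);  n_3 = (-0.5861, -0.8102)
edge 6: e_6 = (-1.24, +2.51);  n_6 = (+0.8966, +0.4429)
∠(n_3, n_6) = 152.17°
δ = |180° − 152.17°| = 27.83°
27.83° ≤ 2α = 48.46°  →  valid

δ = 27.83°, valid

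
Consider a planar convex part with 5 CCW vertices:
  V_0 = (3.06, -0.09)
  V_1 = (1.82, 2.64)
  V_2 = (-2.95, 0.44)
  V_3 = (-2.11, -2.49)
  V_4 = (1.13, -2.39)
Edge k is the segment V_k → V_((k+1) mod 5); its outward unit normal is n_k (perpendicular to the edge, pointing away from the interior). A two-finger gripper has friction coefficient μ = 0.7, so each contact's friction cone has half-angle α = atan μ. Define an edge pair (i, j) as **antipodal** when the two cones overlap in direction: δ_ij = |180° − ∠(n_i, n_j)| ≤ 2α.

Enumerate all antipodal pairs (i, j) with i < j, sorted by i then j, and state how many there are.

α = atan 0.7 = 34.99°;  2α = 69.98°
n_0 = (+0.9105, +0.4136)
n_1 = (-0.4188, +0.9081)
n_2 = (-0.9613, -0.2756)
n_3 = (+0.0308, -0.9995)
n_4 = (+0.7660, -0.6428)
  (0,1): δ = 89.67°  ·
  (0,2): δ = 8.43°  ✓
  (0,3): δ = 67.34°  ✓
  (0,4): δ = 115.57°  ·
  (1,2): δ = 98.76°  ·
  (1,3): δ = 22.99°  ✓
  (1,4): δ = 25.24°  ✓
  (2,3): δ = 104.23°  ·
  (2,4): δ = 56.00°  ✓
  (3,4): δ = 131.77°  ·
antipodal pairs: 5

count = 5; pairs: (0,2), (0,3), (1,3), (1,4), (2,4)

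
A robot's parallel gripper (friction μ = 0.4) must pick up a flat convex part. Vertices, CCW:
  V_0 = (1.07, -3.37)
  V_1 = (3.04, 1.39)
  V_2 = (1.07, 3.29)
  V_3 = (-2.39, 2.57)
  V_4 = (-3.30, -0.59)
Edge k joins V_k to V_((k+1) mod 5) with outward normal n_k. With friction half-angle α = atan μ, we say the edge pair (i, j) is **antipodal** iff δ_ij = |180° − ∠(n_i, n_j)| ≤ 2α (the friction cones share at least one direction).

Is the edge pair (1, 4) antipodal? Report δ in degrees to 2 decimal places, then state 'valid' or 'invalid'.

α = atan 0.4 = 21.80°;  2α = 43.60°
edge 1: e_1 = (-1.97, +1.90);  n_1 = (+0.6942, +0.7198)
edge 4: e_4 = (+4.37, -2.78);  n_4 = (-0.5368, -0.8437)
∠(n_1, n_4) = 168.50°
δ = |180° − 168.50°| = 11.50°
11.50° ≤ 2α = 43.60°  →  valid

δ = 11.50°, valid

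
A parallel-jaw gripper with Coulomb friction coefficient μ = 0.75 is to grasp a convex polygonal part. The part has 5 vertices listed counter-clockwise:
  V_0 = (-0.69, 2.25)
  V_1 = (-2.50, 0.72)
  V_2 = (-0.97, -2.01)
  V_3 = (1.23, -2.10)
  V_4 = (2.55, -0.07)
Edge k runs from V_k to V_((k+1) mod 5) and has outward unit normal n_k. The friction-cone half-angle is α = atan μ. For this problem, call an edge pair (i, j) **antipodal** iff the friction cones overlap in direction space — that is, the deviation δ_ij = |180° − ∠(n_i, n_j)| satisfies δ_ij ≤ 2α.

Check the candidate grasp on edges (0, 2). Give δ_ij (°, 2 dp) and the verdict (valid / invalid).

δ = 42.55°, valid

α = atan 0.75 = 36.87°;  2α = 73.74°
edge 0: e_0 = (-1.81, -1.53);  n_0 = (-0.6456, +0.7637)
edge 2: e_2 = (+2.20, -0.09);  n_2 = (-0.0409, -0.9992)
∠(n_0, n_2) = 137.45°
δ = |180° − 137.45°| = 42.55°
42.55° ≤ 2α = 73.74°  →  valid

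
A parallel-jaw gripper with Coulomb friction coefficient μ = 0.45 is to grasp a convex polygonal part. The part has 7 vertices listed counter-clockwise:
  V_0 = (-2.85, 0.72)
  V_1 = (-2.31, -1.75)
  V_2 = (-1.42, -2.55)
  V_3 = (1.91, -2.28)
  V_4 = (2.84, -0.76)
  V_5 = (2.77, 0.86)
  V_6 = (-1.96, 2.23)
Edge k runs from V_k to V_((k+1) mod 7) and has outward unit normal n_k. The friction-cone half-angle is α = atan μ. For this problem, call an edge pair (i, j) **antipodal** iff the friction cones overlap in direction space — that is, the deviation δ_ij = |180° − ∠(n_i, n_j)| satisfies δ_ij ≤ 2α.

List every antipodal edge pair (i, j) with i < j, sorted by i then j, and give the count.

α = atan 0.45 = 24.23°;  2α = 48.46°
n_0 = (-0.9769, -0.2136)
n_1 = (-0.6685, -0.7437)
n_2 = (+0.0808, -0.9967)
n_3 = (+0.8530, -0.5219)
n_4 = (+0.9991, +0.0432)
n_5 = (+0.2782, +0.9605)
n_6 = (-0.8615, +0.5078)
  (0,1): δ = 144.28°  ·
  (0,2): δ = 97.70°  ·
  (0,3): δ = 43.79°  ✓
  (0,4): δ = 9.86°  ✓
  (0,5): δ = 61.51°  ·
  (0,6): δ = 137.15°  ·
  (1,2): δ = 133.41°  ·
  (1,3): δ = 79.51°  ·
  (1,4): δ = 45.57°  ✓
  (1,5): δ = 25.80°  ✓
  (1,6): δ = 101.44°  ·
  (2,3): δ = 126.10°  ·
  (2,4): δ = 92.16°  ·
  (2,5): δ = 20.79°  ✓
  (2,6): δ = 54.85°  ·
  (3,4): δ = 146.07°  ·
  (3,5): δ = 74.69°  ·
  (3,6): δ = 0.94°  ✓
  (4,5): δ = 108.63°  ·
  (4,6): δ = 32.99°  ✓
  (5,6): δ = 104.36°  ·
antipodal pairs: 7

count = 7; pairs: (0,3), (0,4), (1,4), (1,5), (2,5), (3,6), (4,6)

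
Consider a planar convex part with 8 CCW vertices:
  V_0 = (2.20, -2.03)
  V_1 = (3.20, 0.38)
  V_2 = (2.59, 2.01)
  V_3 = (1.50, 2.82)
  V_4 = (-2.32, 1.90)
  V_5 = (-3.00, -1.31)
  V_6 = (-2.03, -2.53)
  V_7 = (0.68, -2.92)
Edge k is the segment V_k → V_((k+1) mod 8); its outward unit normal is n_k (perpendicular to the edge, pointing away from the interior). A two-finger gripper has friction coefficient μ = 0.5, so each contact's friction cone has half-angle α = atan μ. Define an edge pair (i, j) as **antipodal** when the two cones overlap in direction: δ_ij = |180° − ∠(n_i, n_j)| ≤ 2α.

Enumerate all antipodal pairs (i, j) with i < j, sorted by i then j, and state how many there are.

α = atan 0.5 = 26.57°;  2α = 53.13°
n_0 = (+0.9236, -0.3833)
n_1 = (+0.9366, +0.3505)
n_2 = (+0.5965, +0.8026)
n_3 = (-0.2341, +0.9722)
n_4 = (-0.9783, +0.2072)
n_5 = (-0.7827, -0.6223)
n_6 = (-0.1424, -0.9898)
n_7 = (+0.5053, -0.8630)
  (0,1): δ = 136.95°  ·
  (0,2): δ = 104.08°  ·
  (0,3): δ = 53.92°  ·
  (0,4): δ = 10.57°  ✓
  (0,5): δ = 61.02°  ·
  (0,6): δ = 104.35°  ·
  (0,7): δ = 142.89°  ·
  (1,2): δ = 147.13°  ·
  (1,3): δ = 96.98°  ·
  (1,4): δ = 32.48°  ✓
  (1,5): δ = 17.97°  ✓
  (1,6): δ = 61.29°  ·
  (1,7): δ = 99.83°  ·
  (2,3): δ = 129.84°  ·
  (2,4): δ = 65.34°  ·
  (2,5): δ = 14.90°  ✓
  (2,6): δ = 28.43°  ✓
  (2,7): δ = 66.97°  ·
  (3,4): δ = 115.50°  ·
  (3,5): δ = 65.05°  ·
  (3,6): δ = 21.73°  ✓
  (3,7): δ = 16.81°  ✓
  (4,5): δ = 129.55°  ·
  (4,6): δ = 86.23°  ·
  (4,7): δ = 47.69°  ✓
  (5,6): δ = 136.68°  ·
  (5,7): δ = 98.14°  ·
  (6,7): δ = 141.46°  ·
antipodal pairs: 8

count = 8; pairs: (0,4), (1,4), (1,5), (2,5), (2,6), (3,6), (3,7), (4,7)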